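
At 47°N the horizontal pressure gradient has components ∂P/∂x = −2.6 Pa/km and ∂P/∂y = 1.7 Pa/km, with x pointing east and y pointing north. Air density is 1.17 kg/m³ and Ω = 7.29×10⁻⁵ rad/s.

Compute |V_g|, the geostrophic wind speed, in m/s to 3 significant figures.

24.9 m/s

Coriolis parameter at 47°N:
f = 2Ω sin φ = 2 × 7.29×10⁻⁵ × sin 47° = 1.07×10⁻⁴ s⁻¹
Component geostrophic relations (x east, y north):
u_g = −(1/(fρ)) ∂P/∂y,  v_g = (1/(fρ)) ∂P/∂x
u_g = −(1.7×10⁻³)/(1.07×10⁻⁴ × 1.17) = −13.6 m/s;  v_g = (−2.6×10⁻³)/(1.07×10⁻⁴ × 1.17) = −20.8 m/s
|V_g| = √(u_g² + v_g²) = 24.9 m/s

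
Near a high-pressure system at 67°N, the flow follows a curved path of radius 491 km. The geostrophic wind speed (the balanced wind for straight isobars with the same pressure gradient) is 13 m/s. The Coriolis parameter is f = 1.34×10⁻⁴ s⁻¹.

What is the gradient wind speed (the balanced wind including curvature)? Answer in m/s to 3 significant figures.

17.8 m/s

Around a high, pressure-gradient force acts outward with centrifugal, so Coriolis balances both:
fV = (1/ρ)|∂P/∂n| + V²/R  →  V² − fR·V + fR·V_g = 0
With fR = 1.34×10⁻⁴ × 491×10³ m = 65.8 m/s:
V = [fR − √((fR)² − 4 fR V_g)]/2 = [65.8 − √(65.8² − 4×65.8×13)]/2 = 17.8 m/s
Supergeostrophic (V > V_g = 13 m/s), as expected around a high.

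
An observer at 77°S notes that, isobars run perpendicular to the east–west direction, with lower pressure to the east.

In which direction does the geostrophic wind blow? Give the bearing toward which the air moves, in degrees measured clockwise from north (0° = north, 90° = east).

The pressure-gradient force points toward the east (bearing 090°).
Geostrophic balance: in the Southern Hemisphere the Coriolis force deflects motion to the left, so the geostrophic wind blows 90° to the left of the pressure-gradient force (low pressure on the right).
Rotating 090° by 90° counterclockwise gives 000° — the wind blows toward the north.

000°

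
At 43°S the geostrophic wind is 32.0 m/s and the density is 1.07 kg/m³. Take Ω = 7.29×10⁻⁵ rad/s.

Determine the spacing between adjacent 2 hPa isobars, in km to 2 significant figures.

Coriolis parameter at 43°S:
f = 2Ω sin φ = 2 × 7.29×10⁻⁵ × sin 43° = 9.94×10⁻⁵ s⁻¹
Geostrophic balance rearranged: |∂P/∂n| = f ρ V_g
|∂P/∂n| = 9.94×10⁻⁵ × 1.07 × 32.0 = 3.40×10⁻³ Pa/m
Isobar spacing: Δn = ΔP/|∂P/∂n| = 200 Pa / 3.40×10⁻³ Pa/m = 58743 m ≈ 59 km

59 km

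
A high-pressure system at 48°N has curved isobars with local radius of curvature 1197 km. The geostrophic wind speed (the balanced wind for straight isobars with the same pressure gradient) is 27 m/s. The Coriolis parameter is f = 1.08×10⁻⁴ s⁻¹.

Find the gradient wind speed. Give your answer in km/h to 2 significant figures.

Around a high, pressure-gradient force acts outward with centrifugal, so Coriolis balances both:
fV = (1/ρ)|∂P/∂n| + V²/R  →  V² − fR·V + fR·V_g = 0
With fR = 1.08×10⁻⁴ × 1197×10³ m = 129 m/s:
V = [fR − √((fR)² − 4 fR V_g)]/2 = [129 − √(129² − 4×129×27)]/2 = 38.4 m/s
Supergeostrophic (V > V_g = 27 m/s), as expected around a high.
Converting: 38.4 m/s × 3.6 = 140 km/h

140 km/h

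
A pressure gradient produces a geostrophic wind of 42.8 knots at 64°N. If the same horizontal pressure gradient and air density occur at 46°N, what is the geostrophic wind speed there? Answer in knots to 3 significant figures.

53.5 knots

With the same pressure gradient and density, V_g ∝ 1/f ∝ 1/sin φ.
V₂ = V₁ · sin φ₁ / sin φ₂ = 42.8 × sin 64° / sin 46°
V₂ = 42.8 × 0.8988/0.7193 = 53.5 knots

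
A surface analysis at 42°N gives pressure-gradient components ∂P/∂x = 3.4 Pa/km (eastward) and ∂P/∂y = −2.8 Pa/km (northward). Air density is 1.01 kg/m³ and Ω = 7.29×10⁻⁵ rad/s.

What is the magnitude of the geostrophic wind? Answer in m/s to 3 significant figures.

Coriolis parameter at 42°N:
f = 2Ω sin φ = 2 × 7.29×10⁻⁵ × sin 42° = 9.76×10⁻⁵ s⁻¹
Component geostrophic relations (x east, y north):
u_g = −(1/(fρ)) ∂P/∂y,  v_g = (1/(fρ)) ∂P/∂x
u_g = −(−2.8×10⁻³)/(9.76×10⁻⁵ × 1.01) = 28.4 m/s;  v_g = (3.4×10⁻³)/(9.76×10⁻⁵ × 1.01) = 34.5 m/s
|V_g| = √(u_g² + v_g²) = 44.7 m/s

44.7 m/s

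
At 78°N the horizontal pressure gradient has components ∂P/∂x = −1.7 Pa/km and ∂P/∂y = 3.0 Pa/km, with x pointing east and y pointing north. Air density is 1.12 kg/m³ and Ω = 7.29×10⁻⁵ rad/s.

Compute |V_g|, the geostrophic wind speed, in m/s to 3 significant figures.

21.6 m/s

Coriolis parameter at 78°N:
f = 2Ω sin φ = 2 × 7.29×10⁻⁵ × sin 78° = 1.43×10⁻⁴ s⁻¹
Component geostrophic relations (x east, y north):
u_g = −(1/(fρ)) ∂P/∂y,  v_g = (1/(fρ)) ∂P/∂x
u_g = −(3.0×10⁻³)/(1.43×10⁻⁴ × 1.12) = −18.8 m/s;  v_g = (−1.7×10⁻³)/(1.43×10⁻⁴ × 1.12) = −10.6 m/s
|V_g| = √(u_g² + v_g²) = 21.6 m/s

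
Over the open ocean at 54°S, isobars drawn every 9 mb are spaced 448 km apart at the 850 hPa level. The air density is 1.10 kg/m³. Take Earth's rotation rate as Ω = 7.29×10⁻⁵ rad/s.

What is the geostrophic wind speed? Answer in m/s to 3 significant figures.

Coriolis parameter at 54°S:
f = 2Ω sin φ = 2 × 7.29×10⁻⁵ × sin 54° = 1.18×10⁻⁴ s⁻¹
Pressure gradient: |∂P/∂n| = 900 Pa / 448000 m = 2.01×10⁻³ Pa/m
Geostrophic balance (pressure-gradient force = Coriolis force):
V_g = (1/(fρ)) |∂P/∂n| = 2.01×10⁻³ / (1.18×10⁻⁴ × 1.10) = 15.5 m/s

15.5 m/s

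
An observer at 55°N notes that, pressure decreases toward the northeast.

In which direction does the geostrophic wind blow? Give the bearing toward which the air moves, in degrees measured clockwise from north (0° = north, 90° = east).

135°

The pressure-gradient force points toward the northeast (bearing 045°).
Geostrophic balance: in the Northern Hemisphere the Coriolis force deflects motion to the right, so the geostrophic wind blows 90° to the right of the pressure-gradient force (low pressure on the left).
Rotating 045° by 90° clockwise gives 135° — the wind blows toward the southeast.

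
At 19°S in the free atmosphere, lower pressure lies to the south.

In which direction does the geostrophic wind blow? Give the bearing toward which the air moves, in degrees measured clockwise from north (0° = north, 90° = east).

The pressure-gradient force points toward the south (bearing 180°).
Geostrophic balance: in the Southern Hemisphere the Coriolis force deflects motion to the left, so the geostrophic wind blows 90° to the left of the pressure-gradient force (low pressure on the right).
Rotating 180° by 90° counterclockwise gives 090° — the wind blows toward the east.

090°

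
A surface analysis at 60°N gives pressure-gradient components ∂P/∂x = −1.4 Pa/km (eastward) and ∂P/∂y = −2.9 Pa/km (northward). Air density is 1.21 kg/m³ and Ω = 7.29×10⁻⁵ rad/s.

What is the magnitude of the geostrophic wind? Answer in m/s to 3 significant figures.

Coriolis parameter at 60°N:
f = 2Ω sin φ = 2 × 7.29×10⁻⁵ × sin 60° = 1.26×10⁻⁴ s⁻¹
Component geostrophic relations (x east, y north):
u_g = −(1/(fρ)) ∂P/∂y,  v_g = (1/(fρ)) ∂P/∂x
u_g = −(−2.9×10⁻³)/(1.26×10⁻⁴ × 1.21) = 19.0 m/s;  v_g = (−1.4×10⁻³)/(1.26×10⁻⁴ × 1.21) = −9.16 m/s
|V_g| = √(u_g² + v_g²) = 21.1 m/s

21.1 m/s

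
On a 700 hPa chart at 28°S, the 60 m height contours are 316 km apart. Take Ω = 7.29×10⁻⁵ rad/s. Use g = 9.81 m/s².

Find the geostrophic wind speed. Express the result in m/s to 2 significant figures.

27 m/s

Coriolis parameter at 28°S:
f = 2Ω sin φ = 2 × 7.29×10⁻⁵ × sin 28° = 6.84×10⁻⁵ s⁻¹
Height gradient: |∂Z/∂n| = 60 m / 316000 m = 1.90×10⁻⁴
On a pressure surface, geostrophic balance gives V_g = (g/f)|∂Z/∂n|:
V_g = 9.81 × 1.90×10⁻⁴ / 6.84×10⁻⁵ = 27.2 m/s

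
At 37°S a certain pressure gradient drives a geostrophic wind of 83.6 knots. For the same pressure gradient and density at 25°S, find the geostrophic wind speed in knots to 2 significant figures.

With the same pressure gradient and density, V_g ∝ 1/f ∝ 1/sin φ.
V₂ = V₁ · sin φ₁ / sin φ₂ = 83.6 × sin 37° / sin 25°
V₂ = 83.6 × 0.6018/0.4226 = 120 knots

120 knots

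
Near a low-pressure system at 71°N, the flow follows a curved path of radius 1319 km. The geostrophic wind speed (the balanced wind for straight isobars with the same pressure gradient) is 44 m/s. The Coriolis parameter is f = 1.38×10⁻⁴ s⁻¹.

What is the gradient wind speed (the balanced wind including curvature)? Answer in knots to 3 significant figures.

Around a low, centrifugal force acts outward with Coriolis, so pressure-gradient force balances both:
(1/ρ)|∂P/∂n| = fV + V²/R  →  V² + fR·V − fR·V_g = 0
With fR = 1.38×10⁻⁴ × 1319×10³ m = 182 m/s:
V = [−fR + √((fR)² + 4 fR V_g)]/2 = [−182 + √(182² + 4×182×44)]/2 = 36.6 m/s
Subgeostrophic (V < V_g = 44 m/s), as expected around a low.
Converting: 36.6 m/s × 1.944 = 71.2 knots

71.2 knots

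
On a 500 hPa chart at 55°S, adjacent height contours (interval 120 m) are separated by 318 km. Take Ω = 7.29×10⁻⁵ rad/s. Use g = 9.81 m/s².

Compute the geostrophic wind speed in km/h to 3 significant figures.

112 km/h

Coriolis parameter at 55°S:
f = 2Ω sin φ = 2 × 7.29×10⁻⁵ × sin 55° = 1.19×10⁻⁴ s⁻¹
Height gradient: |∂Z/∂n| = 120 m / 318000 m = 3.77×10⁻⁴
On a pressure surface, geostrophic balance gives V_g = (g/f)|∂Z/∂n|:
V_g = 9.81 × 3.77×10⁻⁴ / 1.19×10⁻⁴ = 31.0 m/s
Converting: 31.0 m/s × 3.6 = 112 km/h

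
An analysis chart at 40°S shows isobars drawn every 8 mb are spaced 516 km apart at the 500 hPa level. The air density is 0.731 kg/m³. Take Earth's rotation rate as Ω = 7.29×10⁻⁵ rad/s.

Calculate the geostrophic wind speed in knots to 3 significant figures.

Coriolis parameter at 40°S:
f = 2Ω sin φ = 2 × 7.29×10⁻⁵ × sin 40° = 9.37×10⁻⁵ s⁻¹
Pressure gradient: |∂P/∂n| = 800 Pa / 516000 m = 1.55×10⁻³ Pa/m
Geostrophic balance (pressure-gradient force = Coriolis force):
V_g = (1/(fρ)) |∂P/∂n| = 1.55×10⁻³ / (9.37×10⁻⁵ × 0.731) = 22.6 m/s
Converting: 22.6 m/s × 1.944 = 44.0 knots

44.0 knots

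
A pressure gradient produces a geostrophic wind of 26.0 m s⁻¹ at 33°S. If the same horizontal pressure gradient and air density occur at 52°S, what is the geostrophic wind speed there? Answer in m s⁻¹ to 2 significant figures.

18 m s⁻¹

With the same pressure gradient and density, V_g ∝ 1/f ∝ 1/sin φ.
V₂ = V₁ · sin φ₁ / sin φ₂ = 26.0 × sin 33° / sin 52°
V₂ = 26.0 × 0.5446/0.7880 = 18 m s⁻¹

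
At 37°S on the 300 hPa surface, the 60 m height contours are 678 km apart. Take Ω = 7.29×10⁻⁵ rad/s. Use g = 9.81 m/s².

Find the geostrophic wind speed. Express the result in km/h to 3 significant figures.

Coriolis parameter at 37°S:
f = 2Ω sin φ = 2 × 7.29×10⁻⁵ × sin 37° = 8.77×10⁻⁵ s⁻¹
Height gradient: |∂Z/∂n| = 60 m / 678000 m = 8.85×10⁻⁵
On a pressure surface, geostrophic balance gives V_g = (g/f)|∂Z/∂n|:
V_g = 9.81 × 8.85×10⁻⁵ / 8.77×10⁻⁵ = 9.89 m/s
Converting: 9.89 m/s × 3.6 = 35.6 km/h

35.6 km/h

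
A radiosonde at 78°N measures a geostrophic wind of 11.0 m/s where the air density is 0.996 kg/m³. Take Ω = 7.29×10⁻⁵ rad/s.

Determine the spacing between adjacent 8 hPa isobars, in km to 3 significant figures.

Coriolis parameter at 78°N:
f = 2Ω sin φ = 2 × 7.29×10⁻⁵ × sin 78° = 1.43×10⁻⁴ s⁻¹
Geostrophic balance rearranged: |∂P/∂n| = f ρ V_g
|∂P/∂n| = 1.43×10⁻⁴ × 0.996 × 11.0 = 1.56×10⁻³ Pa/m
Isobar spacing: Δn = ΔP/|∂P/∂n| = 800 Pa / 1.56×10⁻³ Pa/m = 512007 m ≈ 512 km

512 km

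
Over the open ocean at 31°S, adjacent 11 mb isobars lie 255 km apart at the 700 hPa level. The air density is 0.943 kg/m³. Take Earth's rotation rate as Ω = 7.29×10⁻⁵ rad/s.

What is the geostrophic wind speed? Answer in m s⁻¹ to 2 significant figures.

Coriolis parameter at 31°S:
f = 2Ω sin φ = 2 × 7.29×10⁻⁵ × sin 31° = 7.51×10⁻⁵ s⁻¹
Pressure gradient: |∂P/∂n| = 1100 Pa / 255000 m = 4.31×10⁻³ Pa/m
Geostrophic balance (pressure-gradient force = Coriolis force):
V_g = (1/(fρ)) |∂P/∂n| = 4.31×10⁻³ / (7.51×10⁻⁵ × 0.943) = 60.9 m/s

61 m s⁻¹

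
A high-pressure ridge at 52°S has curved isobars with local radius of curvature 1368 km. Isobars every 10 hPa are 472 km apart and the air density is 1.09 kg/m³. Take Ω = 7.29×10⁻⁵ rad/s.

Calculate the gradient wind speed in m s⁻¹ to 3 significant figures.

Coriolis parameter at 52°S:
f = 2Ω sin φ = 2 × 7.29×10⁻⁵ × sin 52° = 1.15×10⁻⁴ s⁻¹
Pressure gradient: |∂P/∂n| = 1000 Pa / 472000 m = 2.12×10⁻³ Pa/m
Geostrophic speed: V_g = |∂P/∂n|/(fρ) = 2.12×10⁻³/(1.15×10⁻⁴ × 1.09) = 16.9 m/s
Around a high, pressure-gradient force acts outward with centrifugal, so Coriolis balances both:
fV = (1/ρ)|∂P/∂n| + V²/R  →  V² − fR·V + fR·V_g = 0
With fR = 1.15×10⁻⁴ × 1368×10³ m = 157 m/s:
V = [fR − √((fR)² − 4 fR V_g)]/2 = [157 − √(157² − 4×157×16.9)]/2 = 19.3 m/s
Supergeostrophic (V > V_g = 16.9 m/s), as expected around a high.

19.3 m s⁻¹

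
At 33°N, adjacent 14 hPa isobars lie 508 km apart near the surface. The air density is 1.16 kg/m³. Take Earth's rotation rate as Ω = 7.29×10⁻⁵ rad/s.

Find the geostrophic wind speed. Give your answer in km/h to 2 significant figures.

110 km/h

Coriolis parameter at 33°N:
f = 2Ω sin φ = 2 × 7.29×10⁻⁵ × sin 33° = 7.94×10⁻⁵ s⁻¹
Pressure gradient: |∂P/∂n| = 1400 Pa / 508000 m = 2.76×10⁻³ Pa/m
Geostrophic balance (pressure-gradient force = Coriolis force):
V_g = (1/(fρ)) |∂P/∂n| = 2.76×10⁻³ / (7.94×10⁻⁵ × 1.16) = 29.9 m/s
Converting: 29.9 m/s × 3.6 = 110 km/h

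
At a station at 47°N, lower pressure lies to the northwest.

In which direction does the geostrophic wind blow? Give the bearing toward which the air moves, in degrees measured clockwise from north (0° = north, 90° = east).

045°

The pressure-gradient force points toward the northwest (bearing 315°).
Geostrophic balance: in the Northern Hemisphere the Coriolis force deflects motion to the right, so the geostrophic wind blows 90° to the right of the pressure-gradient force (low pressure on the left).
Rotating 315° by 90° clockwise gives 045° — the wind blows toward the northeast.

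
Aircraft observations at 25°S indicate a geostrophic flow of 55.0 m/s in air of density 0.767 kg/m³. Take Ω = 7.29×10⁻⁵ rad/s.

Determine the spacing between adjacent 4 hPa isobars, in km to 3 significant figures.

Coriolis parameter at 25°S:
f = 2Ω sin φ = 2 × 7.29×10⁻⁵ × sin 25° = 6.16×10⁻⁵ s⁻¹
Geostrophic balance rearranged: |∂P/∂n| = f ρ V_g
|∂P/∂n| = 6.16×10⁻⁵ × 0.767 × 55.0 = 2.60×10⁻³ Pa/m
Isobar spacing: Δn = ΔP/|∂P/∂n| = 400 Pa / 2.60×10⁻³ Pa/m = 153885 m ≈ 154 km

154 km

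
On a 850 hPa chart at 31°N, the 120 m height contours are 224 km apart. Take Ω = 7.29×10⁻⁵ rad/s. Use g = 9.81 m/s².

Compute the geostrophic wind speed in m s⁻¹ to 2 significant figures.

70 m s⁻¹

Coriolis parameter at 31°N:
f = 2Ω sin φ = 2 × 7.29×10⁻⁵ × sin 31° = 7.51×10⁻⁵ s⁻¹
Height gradient: |∂Z/∂n| = 120 m / 224000 m = 5.36×10⁻⁴
On a pressure surface, geostrophic balance gives V_g = (g/f)|∂Z/∂n|:
V_g = 9.81 × 5.36×10⁻⁴ / 7.51×10⁻⁵ = 70.0 m/s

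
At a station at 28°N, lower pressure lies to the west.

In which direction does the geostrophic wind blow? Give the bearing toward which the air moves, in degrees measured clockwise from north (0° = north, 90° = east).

The pressure-gradient force points toward the west (bearing 270°).
Geostrophic balance: in the Northern Hemisphere the Coriolis force deflects motion to the right, so the geostrophic wind blows 90° to the right of the pressure-gradient force (low pressure on the left).
Rotating 270° by 90° clockwise gives 000° — the wind blows toward the north.

000°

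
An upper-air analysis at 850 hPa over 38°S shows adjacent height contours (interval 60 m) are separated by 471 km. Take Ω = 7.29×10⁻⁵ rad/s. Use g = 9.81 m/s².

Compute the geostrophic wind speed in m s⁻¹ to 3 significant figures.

Coriolis parameter at 38°S:
f = 2Ω sin φ = 2 × 7.29×10⁻⁵ × sin 38° = 8.98×10⁻⁵ s⁻¹
Height gradient: |∂Z/∂n| = 60 m / 471000 m = 1.27×10⁻⁴
On a pressure surface, geostrophic balance gives V_g = (g/f)|∂Z/∂n|:
V_g = 9.81 × 1.27×10⁻⁴ / 8.98×10⁻⁵ = 13.9 m/s

13.9 m s⁻¹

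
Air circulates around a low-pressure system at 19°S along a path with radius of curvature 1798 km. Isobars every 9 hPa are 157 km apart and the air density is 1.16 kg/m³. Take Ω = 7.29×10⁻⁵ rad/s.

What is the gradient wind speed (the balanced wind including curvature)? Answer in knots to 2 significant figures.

120 knots

Coriolis parameter at 19°S:
f = 2Ω sin φ = 2 × 7.29×10⁻⁵ × sin 19° = 4.75×10⁻⁵ s⁻¹
Pressure gradient: |∂P/∂n| = 900 Pa / 157000 m = 5.73×10⁻³ Pa/m
Geostrophic speed: V_g = |∂P/∂n|/(fρ) = 5.73×10⁻³/(4.75×10⁻⁵ × 1.16) = 104 m/s
Around a low, centrifugal force acts outward with Coriolis, so pressure-gradient force balances both:
(1/ρ)|∂P/∂n| = fV + V²/R  →  V² + fR·V − fR·V_g = 0
With fR = 4.75×10⁻⁵ × 1798×10³ m = 85.3 m/s:
V = [−fR + √((fR)² + 4 fR V_g)]/2 = [−85.3 + √(85.3² + 4×85.3×104)]/2 = 60.8 m/s
Subgeostrophic (V < V_g = 104 m/s), as expected around a low.
Converting: 60.8 m/s × 1.944 = 120 knots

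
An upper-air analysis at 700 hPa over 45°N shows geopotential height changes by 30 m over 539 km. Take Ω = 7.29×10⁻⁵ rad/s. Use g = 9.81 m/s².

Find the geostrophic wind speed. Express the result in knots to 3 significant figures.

Coriolis parameter at 45°N:
f = 2Ω sin φ = 2 × 7.29×10⁻⁵ × sin 45° = 1.03×10⁻⁴ s⁻¹
Height gradient: |∂Z/∂n| = 30 m / 539000 m = 5.57×10⁻⁵
On a pressure surface, geostrophic balance gives V_g = (g/f)|∂Z/∂n|:
V_g = 9.81 × 5.57×10⁻⁵ / 1.03×10⁻⁴ = 5.30 m/s
Converting: 5.30 m/s × 1.944 = 10.3 knots

10.3 knots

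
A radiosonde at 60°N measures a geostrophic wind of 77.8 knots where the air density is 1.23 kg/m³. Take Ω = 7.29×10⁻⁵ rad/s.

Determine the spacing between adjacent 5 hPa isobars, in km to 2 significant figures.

80 km

Coriolis parameter at 60°N:
f = 2Ω sin φ = 2 × 7.29×10⁻⁵ × sin 60° = 1.26×10⁻⁴ s⁻¹
Wind speed in SI: 77.8 knots = 40.0 m/s
Geostrophic balance rearranged: |∂P/∂n| = f ρ V_g
|∂P/∂n| = 1.26×10⁻⁴ × 1.23 × 40.0 = 6.22×10⁻³ Pa/m
Isobar spacing: Δn = ΔP/|∂P/∂n| = 500 Pa / 6.22×10⁻³ Pa/m = 80438 m ≈ 80 km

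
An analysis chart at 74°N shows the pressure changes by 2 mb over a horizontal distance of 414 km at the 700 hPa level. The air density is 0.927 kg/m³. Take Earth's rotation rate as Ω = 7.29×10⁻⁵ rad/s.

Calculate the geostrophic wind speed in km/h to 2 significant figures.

Coriolis parameter at 74°N:
f = 2Ω sin φ = 2 × 7.29×10⁻⁵ × sin 74° = 1.40×10⁻⁴ s⁻¹
Pressure gradient: |∂P/∂n| = 200 Pa / 414000 m = 4.83×10⁻⁴ Pa/m
Geostrophic balance (pressure-gradient force = Coriolis force):
V_g = (1/(fρ)) |∂P/∂n| = 4.83×10⁻⁴ / (1.40×10⁻⁴ × 0.927) = 3.72 m/s
Converting: 3.72 m/s × 3.6 = 13 km/h

13 km/h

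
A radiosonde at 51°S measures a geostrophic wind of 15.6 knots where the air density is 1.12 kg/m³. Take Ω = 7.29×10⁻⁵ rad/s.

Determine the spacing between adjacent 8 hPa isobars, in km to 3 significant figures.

786 km

Coriolis parameter at 51°S:
f = 2Ω sin φ = 2 × 7.29×10⁻⁵ × sin 51° = 1.13×10⁻⁴ s⁻¹
Wind speed in SI: 15.6 knots = 8.03 m/s
Geostrophic balance rearranged: |∂P/∂n| = f ρ V_g
|∂P/∂n| = 1.13×10⁻⁴ × 1.12 × 8.03 = 1.02×10⁻³ Pa/m
Isobar spacing: Δn = ΔP/|∂P/∂n| = 800 Pa / 1.02×10⁻³ Pa/m = 785505 m ≈ 786 km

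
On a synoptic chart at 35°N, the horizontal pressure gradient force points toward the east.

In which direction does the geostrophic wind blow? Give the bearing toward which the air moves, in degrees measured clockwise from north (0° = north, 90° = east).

180°

The pressure-gradient force points toward the east (bearing 090°).
Geostrophic balance: in the Northern Hemisphere the Coriolis force deflects motion to the right, so the geostrophic wind blows 90° to the right of the pressure-gradient force (low pressure on the left).
Rotating 090° by 90° clockwise gives 180° — the wind blows toward the south.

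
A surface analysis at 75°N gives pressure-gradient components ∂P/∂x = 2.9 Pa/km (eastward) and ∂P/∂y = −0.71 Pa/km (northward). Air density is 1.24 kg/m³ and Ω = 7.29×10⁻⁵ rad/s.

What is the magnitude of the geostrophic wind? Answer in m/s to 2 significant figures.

17 m/s

Coriolis parameter at 75°N:
f = 2Ω sin φ = 2 × 7.29×10⁻⁵ × sin 75° = 1.41×10⁻⁴ s⁻¹
Component geostrophic relations (x east, y north):
u_g = −(1/(fρ)) ∂P/∂y,  v_g = (1/(fρ)) ∂P/∂x
u_g = −(−0.71×10⁻³)/(1.41×10⁻⁴ × 1.24) = 4.07 m/s;  v_g = (2.9×10⁻³)/(1.41×10⁻⁴ × 1.24) = 16.6 m/s
|V_g| = √(u_g² + v_g²) = 17.1 m/s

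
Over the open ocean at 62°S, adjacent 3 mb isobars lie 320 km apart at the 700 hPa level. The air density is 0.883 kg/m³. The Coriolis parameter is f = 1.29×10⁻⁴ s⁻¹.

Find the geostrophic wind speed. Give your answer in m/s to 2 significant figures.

8.2 m/s

Pressure gradient: |∂P/∂n| = 300 Pa / 320000 m = 9.38×10⁻⁴ Pa/m
Geostrophic balance (pressure-gradient force = Coriolis force):
V_g = (1/(fρ)) |∂P/∂n| = 9.38×10⁻⁴ / (1.29×10⁻⁴ × 0.883) = 8.23 m/s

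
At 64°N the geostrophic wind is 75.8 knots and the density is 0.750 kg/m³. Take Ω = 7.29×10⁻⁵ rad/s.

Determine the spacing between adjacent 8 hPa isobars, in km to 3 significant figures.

209 km

Coriolis parameter at 64°N:
f = 2Ω sin φ = 2 × 7.29×10⁻⁵ × sin 64° = 1.31×10⁻⁴ s⁻¹
Wind speed in SI: 75.8 knots = 39.0 m/s
Geostrophic balance rearranged: |∂P/∂n| = f ρ V_g
|∂P/∂n| = 1.31×10⁻⁴ × 0.750 × 39.0 = 3.83×10⁻³ Pa/m
Isobar spacing: Δn = ΔP/|∂P/∂n| = 800 Pa / 3.83×10⁻³ Pa/m = 208739 m ≈ 209 km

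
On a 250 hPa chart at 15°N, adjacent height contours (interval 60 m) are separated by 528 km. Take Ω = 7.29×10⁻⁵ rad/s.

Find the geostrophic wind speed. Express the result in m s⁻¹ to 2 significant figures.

Coriolis parameter at 15°N:
f = 2Ω sin φ = 2 × 7.29×10⁻⁵ × sin 15° = 3.77×10⁻⁵ s⁻¹
Height gradient: |∂Z/∂n| = 60 m / 528000 m = 1.14×10⁻⁴
On a pressure surface, geostrophic balance gives V_g = (g/f)|∂Z/∂n|:
V_g = 9.81 × 1.14×10⁻⁴ / 3.77×10⁻⁵ = 29.5 m/s

30 m s⁻¹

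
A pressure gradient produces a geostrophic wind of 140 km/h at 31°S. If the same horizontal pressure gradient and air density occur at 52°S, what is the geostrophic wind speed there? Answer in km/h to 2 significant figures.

With the same pressure gradient and density, V_g ∝ 1/f ∝ 1/sin φ.
V₂ = V₁ · sin φ₁ / sin φ₂ = 140 × sin 31° / sin 52°
V₂ = 140 × 0.5150/0.7880 = 92 km/h

92 km/h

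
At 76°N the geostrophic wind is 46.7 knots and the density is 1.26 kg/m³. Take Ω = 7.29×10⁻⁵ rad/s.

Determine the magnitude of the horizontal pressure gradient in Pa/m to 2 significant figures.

Coriolis parameter at 76°N:
f = 2Ω sin φ = 2 × 7.29×10⁻⁵ × sin 76° = 1.41×10⁻⁴ s⁻¹
Wind speed in SI: 46.7 knots = 24.0 m/s
Geostrophic balance rearranged: |∂P/∂n| = f ρ V_g
|∂P/∂n| = 1.41×10⁻⁴ × 1.26 × 24.0 = 4.28×10⁻³ Pa/m

4.3×10⁻³ Pa/m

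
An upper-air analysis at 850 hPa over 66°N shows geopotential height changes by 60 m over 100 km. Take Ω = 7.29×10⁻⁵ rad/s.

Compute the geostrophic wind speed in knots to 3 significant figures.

Coriolis parameter at 66°N:
f = 2Ω sin φ = 2 × 7.29×10⁻⁵ × sin 66° = 1.33×10⁻⁴ s⁻¹
Height gradient: |∂Z/∂n| = 60 m / 100000 m = 6.00×10⁻⁴
On a pressure surface, geostrophic balance gives V_g = (g/f)|∂Z/∂n|:
V_g = 9.81 × 6.00×10⁻⁴ / 1.33×10⁻⁴ = 44.2 m/s
Converting: 44.2 m/s × 1.944 = 85.9 knots

85.9 knots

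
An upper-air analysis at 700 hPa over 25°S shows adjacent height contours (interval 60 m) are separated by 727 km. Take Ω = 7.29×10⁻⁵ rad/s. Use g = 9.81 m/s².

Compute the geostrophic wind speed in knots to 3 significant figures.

Coriolis parameter at 25°S:
f = 2Ω sin φ = 2 × 7.29×10⁻⁵ × sin 25° = 6.16×10⁻⁵ s⁻¹
Height gradient: |∂Z/∂n| = 60 m / 727000 m = 8.25×10⁻⁵
On a pressure surface, geostrophic balance gives V_g = (g/f)|∂Z/∂n|:
V_g = 9.81 × 8.25×10⁻⁵ / 6.16×10⁻⁵ = 13.1 m/s
Converting: 13.1 m/s × 1.944 = 25.5 knots

25.5 knots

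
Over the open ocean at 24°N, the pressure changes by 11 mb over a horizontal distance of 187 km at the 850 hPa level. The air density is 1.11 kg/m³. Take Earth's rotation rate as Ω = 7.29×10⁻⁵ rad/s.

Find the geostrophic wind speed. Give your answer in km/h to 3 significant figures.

322 km/h

Coriolis parameter at 24°N:
f = 2Ω sin φ = 2 × 7.29×10⁻⁵ × sin 24° = 5.93×10⁻⁵ s⁻¹
Pressure gradient: |∂P/∂n| = 1100 Pa / 187000 m = 5.88×10⁻³ Pa/m
Geostrophic balance (pressure-gradient force = Coriolis force):
V_g = (1/(fρ)) |∂P/∂n| = 5.88×10⁻³ / (5.93×10⁻⁵ × 1.11) = 89.4 m/s
Converting: 89.4 m/s × 3.6 = 322 km/h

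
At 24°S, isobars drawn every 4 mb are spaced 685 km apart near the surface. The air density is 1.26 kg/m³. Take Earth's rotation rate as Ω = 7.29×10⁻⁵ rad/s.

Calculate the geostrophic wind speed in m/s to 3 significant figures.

7.81 m/s

Coriolis parameter at 24°S:
f = 2Ω sin φ = 2 × 7.29×10⁻⁵ × sin 24° = 5.93×10⁻⁵ s⁻¹
Pressure gradient: |∂P/∂n| = 400 Pa / 685000 m = 5.84×10⁻⁴ Pa/m
Geostrophic balance (pressure-gradient force = Coriolis force):
V_g = (1/(fρ)) |∂P/∂n| = 5.84×10⁻⁴ / (5.93×10⁻⁵ × 1.26) = 7.81 m/s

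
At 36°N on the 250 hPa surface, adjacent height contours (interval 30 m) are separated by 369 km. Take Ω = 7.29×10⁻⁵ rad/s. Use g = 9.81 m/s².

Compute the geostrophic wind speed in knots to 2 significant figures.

18 knots

Coriolis parameter at 36°N:
f = 2Ω sin φ = 2 × 7.29×10⁻⁵ × sin 36° = 8.57×10⁻⁵ s⁻¹
Height gradient: |∂Z/∂n| = 30 m / 369000 m = 8.13×10⁻⁵
On a pressure surface, geostrophic balance gives V_g = (g/f)|∂Z/∂n|:
V_g = 9.81 × 8.13×10⁻⁵ / 8.57×10⁻⁵ = 9.31 m/s
Converting: 9.31 m/s × 1.944 = 18 knots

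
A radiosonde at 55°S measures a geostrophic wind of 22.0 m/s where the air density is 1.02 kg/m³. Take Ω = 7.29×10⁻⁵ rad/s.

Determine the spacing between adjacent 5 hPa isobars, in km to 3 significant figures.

Coriolis parameter at 55°S:
f = 2Ω sin φ = 2 × 7.29×10⁻⁵ × sin 55° = 1.19×10⁻⁴ s⁻¹
Geostrophic balance rearranged: |∂P/∂n| = f ρ V_g
|∂P/∂n| = 1.19×10⁻⁴ × 1.02 × 22.0 = 2.68×10⁻³ Pa/m
Isobar spacing: Δn = ΔP/|∂P/∂n| = 500 Pa / 2.68×10⁻³ Pa/m = 186563 m ≈ 187 km

187 km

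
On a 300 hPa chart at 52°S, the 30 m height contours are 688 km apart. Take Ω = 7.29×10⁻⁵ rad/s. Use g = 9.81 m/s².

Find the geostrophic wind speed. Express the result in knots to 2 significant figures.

7.2 knots

Coriolis parameter at 52°S:
f = 2Ω sin φ = 2 × 7.29×10⁻⁵ × sin 52° = 1.15×10⁻⁴ s⁻¹
Height gradient: |∂Z/∂n| = 30 m / 688000 m = 4.36×10⁻⁵
On a pressure surface, geostrophic balance gives V_g = (g/f)|∂Z/∂n|:
V_g = 9.81 × 4.36×10⁻⁵ / 1.15×10⁻⁴ = 3.72 m/s
Converting: 3.72 m/s × 1.944 = 7.2 knots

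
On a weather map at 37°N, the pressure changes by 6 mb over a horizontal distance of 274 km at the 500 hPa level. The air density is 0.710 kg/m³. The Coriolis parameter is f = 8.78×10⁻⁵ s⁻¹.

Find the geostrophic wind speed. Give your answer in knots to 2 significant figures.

Pressure gradient: |∂P/∂n| = 600 Pa / 274000 m = 2.19×10⁻³ Pa/m
Geostrophic balance (pressure-gradient force = Coriolis force):
V_g = (1/(fρ)) |∂P/∂n| = 2.19×10⁻³ / (8.78×10⁻⁵ × 0.710) = 35.1 m/s
Converting: 35.1 m/s × 1.944 = 68 knots

68 knots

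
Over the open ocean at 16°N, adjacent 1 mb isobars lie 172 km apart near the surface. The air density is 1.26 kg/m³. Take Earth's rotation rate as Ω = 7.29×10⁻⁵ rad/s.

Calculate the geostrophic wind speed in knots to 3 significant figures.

Coriolis parameter at 16°N:
f = 2Ω sin φ = 2 × 7.29×10⁻⁵ × sin 16° = 4.02×10⁻⁵ s⁻¹
Pressure gradient: |∂P/∂n| = 100 Pa / 172000 m = 5.81×10⁻⁴ Pa/m
Geostrophic balance (pressure-gradient force = Coriolis force):
V_g = (1/(fρ)) |∂P/∂n| = 5.81×10⁻⁴ / (4.02×10⁻⁵ × 1.26) = 11.5 m/s
Converting: 11.5 m/s × 1.944 = 22.3 knots

22.3 knots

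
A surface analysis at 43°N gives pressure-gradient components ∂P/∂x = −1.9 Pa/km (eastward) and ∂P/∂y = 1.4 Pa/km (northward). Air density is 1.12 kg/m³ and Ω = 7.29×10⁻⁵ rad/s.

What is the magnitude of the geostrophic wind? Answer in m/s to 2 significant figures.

21 m/s

Coriolis parameter at 43°N:
f = 2Ω sin φ = 2 × 7.29×10⁻⁵ × sin 43° = 9.94×10⁻⁵ s⁻¹
Component geostrophic relations (x east, y north):
u_g = −(1/(fρ)) ∂P/∂y,  v_g = (1/(fρ)) ∂P/∂x
u_g = −(1.4×10⁻³)/(9.94×10⁻⁵ × 1.12) = −12.6 m/s;  v_g = (−1.9×10⁻³)/(9.94×10⁻⁵ × 1.12) = −17.1 m/s
|V_g| = √(u_g² + v_g²) = 21.2 m/s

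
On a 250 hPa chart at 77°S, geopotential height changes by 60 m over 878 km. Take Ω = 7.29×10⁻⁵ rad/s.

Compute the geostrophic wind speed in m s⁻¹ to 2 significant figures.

4.7 m s⁻¹

Coriolis parameter at 77°S:
f = 2Ω sin φ = 2 × 7.29×10⁻⁵ × sin 77° = 1.42×10⁻⁴ s⁻¹
Height gradient: |∂Z/∂n| = 60 m / 878000 m = 6.83×10⁻⁵
On a pressure surface, geostrophic balance gives V_g = (g/f)|∂Z/∂n|:
V_g = 9.81 × 6.83×10⁻⁵ / 1.42×10⁻⁴ = 4.72 m/s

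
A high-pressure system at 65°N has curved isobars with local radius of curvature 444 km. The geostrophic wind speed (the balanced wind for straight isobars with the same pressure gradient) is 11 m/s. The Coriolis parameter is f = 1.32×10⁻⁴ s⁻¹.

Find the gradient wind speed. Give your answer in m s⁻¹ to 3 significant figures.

Around a high, pressure-gradient force acts outward with centrifugal, so Coriolis balances both:
fV = (1/ρ)|∂P/∂n| + V²/R  →  V² − fR·V + fR·V_g = 0
With fR = 1.32×10⁻⁴ × 444×10³ m = 58.6 m/s:
V = [fR − √((fR)² − 4 fR V_g)]/2 = [58.6 − √(58.6² − 4×58.6×11)]/2 = 14.7 m/s
Supergeostrophic (V > V_g = 11 m/s), as expected around a high.

14.7 m s⁻¹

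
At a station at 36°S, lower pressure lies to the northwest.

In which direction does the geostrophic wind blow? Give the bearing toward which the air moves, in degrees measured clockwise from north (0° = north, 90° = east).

225°

The pressure-gradient force points toward the northwest (bearing 315°).
Geostrophic balance: in the Southern Hemisphere the Coriolis force deflects motion to the left, so the geostrophic wind blows 90° to the left of the pressure-gradient force (low pressure on the right).
Rotating 315° by 90° counterclockwise gives 225° — the wind blows toward the southwest.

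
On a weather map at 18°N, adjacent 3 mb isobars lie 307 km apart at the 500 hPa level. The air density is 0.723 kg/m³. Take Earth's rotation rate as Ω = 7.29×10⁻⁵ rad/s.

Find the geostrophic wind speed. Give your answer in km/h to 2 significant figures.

Coriolis parameter at 18°N:
f = 2Ω sin φ = 2 × 7.29×10⁻⁵ × sin 18° = 4.51×10⁻⁵ s⁻¹
Pressure gradient: |∂P/∂n| = 300 Pa / 307000 m = 9.77×10⁻⁴ Pa/m
Geostrophic balance (pressure-gradient force = Coriolis force):
V_g = (1/(fρ)) |∂P/∂n| = 9.77×10⁻⁴ / (4.51×10⁻⁵ × 0.723) = 30.0 m/s
Converting: 30.0 m/s × 3.6 = 110 km/h

110 km/h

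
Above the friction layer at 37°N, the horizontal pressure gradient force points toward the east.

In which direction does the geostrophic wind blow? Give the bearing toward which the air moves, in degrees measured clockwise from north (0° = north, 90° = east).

180°

The pressure-gradient force points toward the east (bearing 090°).
Geostrophic balance: in the Northern Hemisphere the Coriolis force deflects motion to the right, so the geostrophic wind blows 90° to the right of the pressure-gradient force (low pressure on the left).
Rotating 090° by 90° clockwise gives 180° — the wind blows toward the south.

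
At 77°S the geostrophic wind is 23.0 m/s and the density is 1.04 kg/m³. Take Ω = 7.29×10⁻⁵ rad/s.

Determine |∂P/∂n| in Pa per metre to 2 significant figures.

Coriolis parameter at 77°S:
f = 2Ω sin φ = 2 × 7.29×10⁻⁵ × sin 77° = 1.42×10⁻⁴ s⁻¹
Geostrophic balance rearranged: |∂P/∂n| = f ρ V_g
|∂P/∂n| = 1.42×10⁻⁴ × 1.04 × 23.0 = 3.40×10⁻³ Pa/m

3.4×10⁻³ Pa/m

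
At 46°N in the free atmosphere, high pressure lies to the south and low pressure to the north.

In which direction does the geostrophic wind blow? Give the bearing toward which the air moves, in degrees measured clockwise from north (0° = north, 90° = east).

The pressure-gradient force points toward the north (bearing 000°).
Geostrophic balance: in the Northern Hemisphere the Coriolis force deflects motion to the right, so the geostrophic wind blows 90° to the right of the pressure-gradient force (low pressure on the left).
Rotating 000° by 90° clockwise gives 090° — the wind blows toward the east.

090°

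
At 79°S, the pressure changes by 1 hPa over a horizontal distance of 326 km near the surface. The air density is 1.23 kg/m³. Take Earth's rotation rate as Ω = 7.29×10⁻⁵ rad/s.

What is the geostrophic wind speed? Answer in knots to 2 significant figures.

3.4 knots

Coriolis parameter at 79°S:
f = 2Ω sin φ = 2 × 7.29×10⁻⁵ × sin 79° = 1.43×10⁻⁴ s⁻¹
Pressure gradient: |∂P/∂n| = 100 Pa / 326000 m = 3.07×10⁻⁴ Pa/m
Geostrophic balance (pressure-gradient force = Coriolis force):
V_g = (1/(fρ)) |∂P/∂n| = 3.07×10⁻⁴ / (1.43×10⁻⁴ × 1.23) = 1.74 m/s
Converting: 1.74 m/s × 1.944 = 3.4 knots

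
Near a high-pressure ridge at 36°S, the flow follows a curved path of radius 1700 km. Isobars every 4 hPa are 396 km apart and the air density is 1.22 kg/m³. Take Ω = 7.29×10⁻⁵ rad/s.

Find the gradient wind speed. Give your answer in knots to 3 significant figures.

20.2 knots

Coriolis parameter at 36°S:
f = 2Ω sin φ = 2 × 7.29×10⁻⁵ × sin 36° = 8.57×10⁻⁵ s⁻¹
Pressure gradient: |∂P/∂n| = 400 Pa / 396000 m = 1.01×10⁻³ Pa/m
Geostrophic speed: V_g = |∂P/∂n|/(fρ) = 1.01×10⁻³/(8.57×10⁻⁵ × 1.22) = 9.66 m/s
Around a high, pressure-gradient force acts outward with centrifugal, so Coriolis balances both:
fV = (1/ρ)|∂P/∂n| + V²/R  →  V² − fR·V + fR·V_g = 0
With fR = 8.57×10⁻⁵ × 1700×10³ m = 146 m/s:
V = [fR − √((fR)² − 4 fR V_g)]/2 = [146 − √(146² − 4×146×9.66)]/2 = 10.4 m/s
Supergeostrophic (V > V_g = 9.66 m/s), as expected around a high.
Converting: 10.4 m/s × 1.944 = 20.2 knots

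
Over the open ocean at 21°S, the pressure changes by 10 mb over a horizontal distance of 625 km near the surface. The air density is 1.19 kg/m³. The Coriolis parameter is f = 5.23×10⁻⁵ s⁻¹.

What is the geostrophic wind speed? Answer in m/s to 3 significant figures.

25.7 m/s

Pressure gradient: |∂P/∂n| = 1000 Pa / 625000 m = 1.60×10⁻³ Pa/m
Geostrophic balance (pressure-gradient force = Coriolis force):
V_g = (1/(fρ)) |∂P/∂n| = 1.60×10⁻³ / (5.23×10⁻⁵ × 1.19) = 25.7 m/s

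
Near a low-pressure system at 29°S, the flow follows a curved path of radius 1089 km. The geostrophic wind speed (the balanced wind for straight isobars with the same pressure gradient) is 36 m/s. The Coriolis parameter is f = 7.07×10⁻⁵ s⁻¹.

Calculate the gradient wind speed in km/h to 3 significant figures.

Around a low, centrifugal force acts outward with Coriolis, so pressure-gradient force balances both:
(1/ρ)|∂P/∂n| = fV + V²/R  →  V² + fR·V − fR·V_g = 0
With fR = 7.07×10⁻⁵ × 1089×10³ m = 77.0 m/s:
V = [−fR + √((fR)² + 4 fR V_g)]/2 = [−77.0 + √(77.0² + 4×77.0×36)]/2 = 26.7 m/s
Subgeostrophic (V < V_g = 36 m/s), as expected around a low.
Converting: 26.7 m/s × 3.6 = 96.2 km/h

96.2 km/h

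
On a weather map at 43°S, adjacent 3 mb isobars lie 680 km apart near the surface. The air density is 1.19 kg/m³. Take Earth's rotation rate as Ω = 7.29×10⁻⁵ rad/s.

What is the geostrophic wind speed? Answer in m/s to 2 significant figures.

3.7 m/s

Coriolis parameter at 43°S:
f = 2Ω sin φ = 2 × 7.29×10⁻⁵ × sin 43° = 9.94×10⁻⁵ s⁻¹
Pressure gradient: |∂P/∂n| = 300 Pa / 680000 m = 4.41×10⁻⁴ Pa/m
Geostrophic balance (pressure-gradient force = Coriolis force):
V_g = (1/(fρ)) |∂P/∂n| = 4.41×10⁻⁴ / (9.94×10⁻⁵ × 1.19) = 3.73 m/s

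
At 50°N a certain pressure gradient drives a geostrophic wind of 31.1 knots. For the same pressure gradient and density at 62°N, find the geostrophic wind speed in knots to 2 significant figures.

27 knots

With the same pressure gradient and density, V_g ∝ 1/f ∝ 1/sin φ.
V₂ = V₁ · sin φ₁ / sin φ₂ = 31.1 × sin 50° / sin 62°
V₂ = 31.1 × 0.7660/0.8829 = 27 knots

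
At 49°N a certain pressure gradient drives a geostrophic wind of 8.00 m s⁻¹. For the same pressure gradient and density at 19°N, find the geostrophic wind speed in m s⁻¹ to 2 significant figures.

With the same pressure gradient and density, V_g ∝ 1/f ∝ 1/sin φ.
V₂ = V₁ · sin φ₁ / sin φ₂ = 8.00 × sin 49° / sin 19°
V₂ = 8.00 × 0.7547/0.3256 = 19 m s⁻¹

19 m s⁻¹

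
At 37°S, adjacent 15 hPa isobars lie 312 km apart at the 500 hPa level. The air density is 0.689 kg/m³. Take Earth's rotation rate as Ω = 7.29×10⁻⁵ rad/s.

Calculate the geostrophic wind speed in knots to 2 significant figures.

150 knots

Coriolis parameter at 37°S:
f = 2Ω sin φ = 2 × 7.29×10⁻⁵ × sin 37° = 8.77×10⁻⁵ s⁻¹
Pressure gradient: |∂P/∂n| = 1500 Pa / 312000 m = 4.81×10⁻³ Pa/m
Geostrophic balance (pressure-gradient force = Coriolis force):
V_g = (1/(fρ)) |∂P/∂n| = 4.81×10⁻³ / (8.77×10⁻⁵ × 0.689) = 79.5 m/s
Converting: 79.5 m/s × 1.944 = 150 knots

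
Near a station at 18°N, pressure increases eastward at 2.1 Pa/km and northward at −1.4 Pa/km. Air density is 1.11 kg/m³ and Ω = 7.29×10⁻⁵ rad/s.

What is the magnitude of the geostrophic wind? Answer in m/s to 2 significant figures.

50 m/s

Coriolis parameter at 18°N:
f = 2Ω sin φ = 2 × 7.29×10⁻⁵ × sin 18° = 4.51×10⁻⁵ s⁻¹
Component geostrophic relations (x east, y north):
u_g = −(1/(fρ)) ∂P/∂y,  v_g = (1/(fρ)) ∂P/∂x
u_g = −(−1.4×10⁻³)/(4.51×10⁻⁵ × 1.11) = 28.0 m/s;  v_g = (2.1×10⁻³)/(4.51×10⁻⁵ × 1.11) = 42.0 m/s
|V_g| = √(u_g² + v_g²) = 50.5 m/s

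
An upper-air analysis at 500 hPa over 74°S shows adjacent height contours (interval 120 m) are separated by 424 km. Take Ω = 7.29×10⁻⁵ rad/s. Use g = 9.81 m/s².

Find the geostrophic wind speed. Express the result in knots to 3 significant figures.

Coriolis parameter at 74°S:
f = 2Ω sin φ = 2 × 7.29×10⁻⁵ × sin 74° = 1.40×10⁻⁴ s⁻¹
Height gradient: |∂Z/∂n| = 120 m / 424000 m = 2.83×10⁻⁴
On a pressure surface, geostrophic balance gives V_g = (g/f)|∂Z/∂n|:
V_g = 9.81 × 2.83×10⁻⁴ / 1.40×10⁻⁴ = 19.8 m/s
Converting: 19.8 m/s × 1.944 = 38.5 knots

38.5 knots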